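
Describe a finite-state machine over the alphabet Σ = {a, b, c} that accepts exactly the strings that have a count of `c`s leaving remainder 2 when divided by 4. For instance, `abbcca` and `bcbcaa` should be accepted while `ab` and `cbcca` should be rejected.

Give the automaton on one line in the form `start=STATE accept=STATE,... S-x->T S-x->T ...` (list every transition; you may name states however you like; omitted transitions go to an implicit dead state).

start=S0 accept=S2 S0-a->S0 S0-b->S0 S0-c->S1 S1-a->S1 S1-b->S1 S1-c->S2 S2-a->S2 S2-b->S2 S2-c->S3 S3-a->S3 S3-b->S3 S3-c->S0

The only thing that matters is how many `c`s have appeared, reduced mod 4. Use one state per residue: S0 for 0, …, S3 for 3. Reading `c` moves to the next residue; anything else stays put. S2 is accepting.
4 states suffice.
        a   b   c  
>  S0   S0  S0  S1 
   S1   S1  S1  S2 
 * S2   S2  S2  S3 
   S3   S3  S3  S0 
(> = start, * = accepting)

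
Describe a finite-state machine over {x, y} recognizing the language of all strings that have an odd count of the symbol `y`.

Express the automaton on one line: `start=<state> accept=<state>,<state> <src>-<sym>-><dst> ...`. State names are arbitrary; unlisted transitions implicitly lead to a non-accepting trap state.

The only thing that matters is how many `y`s have appeared, reduced mod 2. Use one state per residue: q0 for 0, …, q1 for 1. Reading `y` moves to the next residue; anything else stays put. q1 is accepting.
2 states suffice.
        x   y  
>  q0   q0  q1 
 * q1   q1  q0 
(> = start, * = accepting)

start=q0 accept=q1 q0-x->q0 q0-y->q1 q1-x->q1 q1-y->q0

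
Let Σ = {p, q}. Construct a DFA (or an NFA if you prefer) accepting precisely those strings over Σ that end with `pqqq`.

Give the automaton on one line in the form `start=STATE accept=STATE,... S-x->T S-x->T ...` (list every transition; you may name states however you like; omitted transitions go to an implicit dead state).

Let each state record the length of the longest suffix of the input read so far that is also a prefix of `pqqq`. B means the last symbol is `p`; C means the last 2 symbols are `pq`; D means the last 3 symbols are `pqq`; E means the last 4 symbols are `pqqq`. Accept only at E, where the string currently ends in `pqqq`.
       p  q 
>  A   B  A 
   B   B  C 
   C   B  D 
   D   B  E 
 * E   B  A 
(> = start, * = accepting)

start=A accept=E A-p->B A-q->A B-p->B B-q->C C-p->B C-q->D D-p->B D-q->E E-p->B E-q->A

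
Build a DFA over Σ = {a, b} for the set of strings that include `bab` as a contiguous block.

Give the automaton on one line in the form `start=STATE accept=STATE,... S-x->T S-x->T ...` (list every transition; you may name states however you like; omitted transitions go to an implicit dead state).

start=S0 accept=S3 S0-a->S0 S0-b->S1 S1-a->S2 S1-b->S1 S2-a->S0 S2-b->S3 S3-a->S3 S3-b->S3

Track how much of `bab` has been matched so far: state S0 is no progress, S3 is the absorbing accept state reached once `bab` has occurred. Intermediate states record partial matches; on a mismatch, fall back to the longest reusable overlap.
With 4 states:
        a   b  
>  S0   S0  S1 
   S1   S2  S1 
   S2   S0  S3 
 * S3   S3  S3 
(> = start, * = accepting)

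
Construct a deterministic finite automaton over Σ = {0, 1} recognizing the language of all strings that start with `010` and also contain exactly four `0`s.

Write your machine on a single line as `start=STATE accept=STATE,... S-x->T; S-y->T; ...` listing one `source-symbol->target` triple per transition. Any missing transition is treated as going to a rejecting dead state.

Build one automaton per condition and run them in lockstep. One (5 states) tracks whether the input so far still matches the prefix `010`; the other (6 states) tracks the count of `0`s, saturating at 5. Each combined state is a pair, one component from each; accept when both components accept.
       0  1 
>  A   B  C 
   B   D  E 
   C   F  C 
   D   G  D 
   E   H  F 
   F   D  F 
   G   I  G 
   H   J  H 
   I   K  I 
   J   L  J 
   K   K  K 
 * L   M  L 
   M   M  M 
(> = start, * = accepting)

start=A; accept=L; A-0->B; A-1->C; B-0->D; B-1->E; C-0->F; C-1->C; D-0->G; D-1->D; E-0->H; E-1->F; F-0->D; F-1->F; G-0->I; G-1->G; H-0->J; H-1->H; I-0->K; I-1->I; J-0->L; J-1->J; K-0->K; K-1->K; L-0->M; L-1->L; M-0->M; M-1->M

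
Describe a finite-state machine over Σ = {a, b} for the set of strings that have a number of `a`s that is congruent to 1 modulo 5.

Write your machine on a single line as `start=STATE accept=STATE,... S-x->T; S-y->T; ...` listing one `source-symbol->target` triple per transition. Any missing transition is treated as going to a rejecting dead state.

Keep the running count of `a`s modulo 5: each `a` advances along the cycle q0 → q1 → q2 → q3 → q4 → q0 while other symbols loop. Accept at q1.
5 states suffice.
        a   b  
>  q0   q1  q0 
 * q1   q2  q1 
   q2   q3  q2 
   q3   q4  q3 
   q4   q0  q4 
(> = start, * = accepting)

start=q0; accept=q1; q0-a->q1; q0-b->q0; q1-a->q2; q1-b->q1; q2-a->q3; q2-b->q2; q3-a->q4; q3-b->q3; q4-a->q0; q4-b->q4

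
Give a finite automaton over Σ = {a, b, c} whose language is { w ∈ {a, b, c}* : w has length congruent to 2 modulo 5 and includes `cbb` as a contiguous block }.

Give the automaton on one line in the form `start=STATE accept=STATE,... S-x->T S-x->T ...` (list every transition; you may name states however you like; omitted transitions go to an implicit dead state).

Handle the two conditions separately and then intersect. The first has 5 states tracking the input length modulo 5; the second has 4 states tracking whether and how much of `cbb` has been seen. A product state is a pair (one from each), accepting exactly when both do.
A 20-state machine:
          a    b    c  
>  S0     S1   S1   S2 
   S1     S3   S3   S4 
   S2     S3   S5   S4 
   S3     S6   S6   S7 
   S4     S6   S8   S7 
   S5     S6   S9   S7 
   S6    S10  S10  S11 
   S7    S10  S12  S11 
   S8    S10  S13  S11 
   S9    S13  S13  S13 
   S10    S0   S0  S14 
   S11    S0  S15  S14 
   S12    S0  S16  S14 
   S13   S16  S16  S16 
   S14    S1  S17   S2 
   S15    S1  S18   S2 
   S16   S18  S18  S18 
   S17    S3  S19   S4 
   S18   S19  S19  S19 
 * S19    S9   S9   S9 
(> = start, * = accepting)

start=S0 accept=S19 S0-a->S1 S0-b->S1 S0-c->S2 S1-a->S3 S1-b->S3 S1-c->S4 S2-a->S3 S2-b->S5 S2-c->S4 S3-a->S6 S3-b->S6 S3-c->S7 S4-a->S6 S4-b->S8 S4-c->S7 S5-a->S6 S5-b->S9 S5-c->S7 S6-a->S10 S6-b->S10 S6-c->S11 S7-a->S10 S7-b->S12 S7-c->S11 S8-a->S10 S8-b->S13 S8-c->S11 S9-a->S13 S9-b->S13 S9-c->S13 S10-a->S0 S10-b->S0 S10-c->S14 S11-a->S0 S11-b->S15 S11-c->S14 S12-a->S0 S12-b->S16 S12-c->S14 S13-a->S16 S13-b->S16 S13-c->S16 S14-a->S1 S14-b->S17 S14-c->S2 S15-a->S1 S15-b->S18 S15-c->S2 S16-a->S18 S16-b->S18 S16-c->S18 S17-a->S3 S17-b->S19 S17-c->S4 S18-a->S19 S18-b->S19 S18-c->S19 S19-a->S9 S19-b->S9 S19-c->S9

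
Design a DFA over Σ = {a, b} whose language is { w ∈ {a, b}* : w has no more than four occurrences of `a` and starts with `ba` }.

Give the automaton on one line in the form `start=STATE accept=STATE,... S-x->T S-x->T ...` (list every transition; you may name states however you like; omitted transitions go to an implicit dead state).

Handle the two conditions separately and then intersect. The first has 6 states tracking the count of `a`s, saturating at 5; the second has 4 states tracking whether the input so far still matches the prefix `ba`. A product state is a pair (one from each), accepting exactly when both do. After merging equivalent states the machine shrinks.
With 7 states:
        a   b  
>  q0   q1  q2 
   q1   q1  q1 
   q2   q3  q1 
 * q3   q4  q3 
 * q4   q5  q4 
 * q5   q6  q5 
 * q6   q1  q6 
(> = start, * = accepting)

start=q0 accept=q3,q4,q5,q6 q0-a->q1 q0-b->q2 q1-a->q1 q1-b->q1 q2-a->q3 q2-b->q1 q3-a->q4 q3-b->q3 q4-a->q5 q4-b->q4 q5-a->q6 q5-b->q5 q6-a->q1 q6-b->q6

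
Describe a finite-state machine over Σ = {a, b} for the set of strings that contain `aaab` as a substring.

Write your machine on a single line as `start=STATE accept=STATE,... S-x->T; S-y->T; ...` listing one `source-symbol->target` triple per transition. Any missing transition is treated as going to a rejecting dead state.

start=q0; accept=q4; q0-a->q1; q0-b->q0; q1-a->q2; q1-b->q0; q2-a->q3; q2-b->q0; q3-a->q3; q3-b->q4; q4-a->q4; q4-b->q4

Track how much of `aaab` has been matched so far: state q0 is no progress, q4 is the absorbing accept state reached once `aaab` has occurred. Intermediate states record partial matches; on a mismatch, fall back to the longest reusable overlap.
A 5-state machine:
        a   b  
>  q0   q1  q0 
   q1   q2  q0 
   q2   q3  q0 
   q3   q3  q4 
 * q4   q4  q4 
(> = start, * = accepting)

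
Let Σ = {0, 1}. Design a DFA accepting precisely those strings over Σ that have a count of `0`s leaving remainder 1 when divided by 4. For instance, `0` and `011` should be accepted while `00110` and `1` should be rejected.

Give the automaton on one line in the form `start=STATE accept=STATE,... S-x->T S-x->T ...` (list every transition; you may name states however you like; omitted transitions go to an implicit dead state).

Keep the running count of `0`s modulo 4: each `0` advances along the cycle q0 → q1 → q2 → q3 → q0 while other symbols loop. Accept at q1.
4 states suffice.
        0   1  
>  q0   q1  q0 
 * q1   q2  q1 
   q2   q3  q2 
   q3   q0  q3 
(> = start, * = accepting)

start=q0 accept=q1 q0-0->q1 q0-1->q0 q1-0->q2 q1-1->q1 q2-0->q3 q2-1->q2 q3-0->q0 q3-1->q3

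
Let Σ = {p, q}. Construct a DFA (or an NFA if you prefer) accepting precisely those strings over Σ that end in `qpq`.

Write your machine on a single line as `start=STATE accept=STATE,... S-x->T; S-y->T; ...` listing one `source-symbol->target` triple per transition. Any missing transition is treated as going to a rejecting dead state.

Let each state record the length of the longest suffix of the input read so far that is also a prefix of `qpq`. S1 means the last symbol is `q`; S2 means the last 2 symbols are `qp`; S3 means the last 3 symbols are `qpq`. Accept only at S3, where the string currently ends in `qpq`.
4 states suffice.
        p   q  
>  S0   S0  S1 
   S1   S2  S1 
   S2   S0  S3 
 * S3   S2  S1 
(> = start, * = accepting)

start=S0; accept=S3; S0-p->S0; S0-q->S1; S1-p->S2; S1-q->S1; S2-p->S0; S2-q->S3; S3-p->S2; S3-q->S1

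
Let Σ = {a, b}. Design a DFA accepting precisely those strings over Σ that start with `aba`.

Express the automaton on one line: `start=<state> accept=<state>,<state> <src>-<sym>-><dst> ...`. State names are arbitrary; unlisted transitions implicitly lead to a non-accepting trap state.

Walk along `aba` while the input agrees: from S0 take `a` to S1, and so on. Any deviation drops to the rejecting sink S4. Once S3 is reached the prefix is confirmed and every continuation is accepted.
5 states suffice.
        a   b  
>  S0   S1  S4 
   S1   S4  S2 
   S2   S3  S4 
 * S3   S3  S3 
   S4   S4  S4 
(> = start, * = accepting)

start=S0 accept=S3 S0-a->S1 S0-b->S4 S1-a->S4 S1-b->S2 S2-a->S3 S2-b->S4 S3-a->S3 S3-b->S3 S4-a->S4 S4-b->S4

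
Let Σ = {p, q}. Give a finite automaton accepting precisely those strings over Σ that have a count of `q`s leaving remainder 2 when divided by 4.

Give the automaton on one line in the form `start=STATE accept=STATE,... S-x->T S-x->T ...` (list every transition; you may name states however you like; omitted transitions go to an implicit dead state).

start=S0 accept=S2 S0-p->S0 S0-q->S1 S1-p->S1 S1-q->S2 S2-p->S2 S2-q->S3 S3-p->S3 S3-q->S0

Keep the running count of `q`s modulo 4: each `q` advances along the cycle S0 → S1 → S2 → S3 → S0 while other symbols loop. Accept at S2.
With 4 states:
        p   q  
>  S0   S0  S1 
   S1   S1  S2 
 * S2   S2  S3 
   S3   S3  S0 
(> = start, * = accepting)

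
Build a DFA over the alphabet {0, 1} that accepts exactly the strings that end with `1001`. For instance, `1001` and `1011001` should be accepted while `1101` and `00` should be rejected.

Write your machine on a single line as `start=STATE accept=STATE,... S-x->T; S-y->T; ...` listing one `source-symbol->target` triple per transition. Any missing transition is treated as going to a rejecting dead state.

start=q0; accept=q4; q0-0->q0; q0-1->q1; q1-0->q2; q1-1->q1; q2-0->q3; q2-1->q1; q3-0->q0; q3-1->q4; q4-0->q2; q4-1->q1

Remember how much of `1001` the current input suffix matches. State q0 means no match yet; q1 means the last symbol is `1`; q2 means the last 2 symbols are `10`; q3 means the last 3 symbols are `100`; q4 means the last 4 symbols are `1001`. Only q4 accepts. On a mismatch, fall back to the longest proper suffix that is still a prefix of `1001`.
        0   1  
>  q0   q0  q1 
   q1   q2  q1 
   q2   q3  q1 
   q3   q0  q4 
 * q4   q2  q1 
(> = start, * = accepting)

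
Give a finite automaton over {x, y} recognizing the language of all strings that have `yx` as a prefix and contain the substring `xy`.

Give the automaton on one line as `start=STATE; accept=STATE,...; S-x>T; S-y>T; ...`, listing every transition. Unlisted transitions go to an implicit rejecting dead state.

start=q0; accept=q4; q0-x>q1; q0-y>q2; q1-x>q1; q1-y>q1; q2-x>q3; q2-y>q1; q3-x>q3; q3-y>q4; q4-x>q4; q4-y>q4

Build one automaton per condition and run them in lockstep. One (4 states) tracks whether the input so far still matches the prefix `yx`; the other (3 states) tracks whether and how much of `xy` has been seen. Each combined state is a pair, one component from each; accept when both components accept. After merging equivalent states the machine shrinks.
5 states suffice.
        x   y  
>  q0   q1  q2 
   q1   q1  q1 
   q2   q3  q1 
   q3   q3  q4 
 * q4   q4  q4 
(> = start, * = accepting)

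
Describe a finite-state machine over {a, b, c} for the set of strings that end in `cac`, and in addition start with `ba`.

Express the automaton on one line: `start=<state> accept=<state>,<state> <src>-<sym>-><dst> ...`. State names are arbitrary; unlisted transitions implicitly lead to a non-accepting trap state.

Build one automaton per condition and run them in lockstep. The first has 4 states tracking how much of the suffix `cac` has currently been matched; the second has 4 states tracking whether the input so far still matches the prefix `ba`. A product state is a pair (one from each), accepting exactly when both do. Minimizing collapses redundant product states.
        a   b   c  
>  s0   s1  s2  s1 
   s1   s1  s1  s1 
   s2   s3  s1  s1 
   s3   s3  s3  s4 
   s4   s5  s3  s4 
   s5   s3  s3  s6 
 * s6   s5  s3  s4 
(> = start, * = accepting)

start=s0 accept=s6 s0-a->s1 s0-b->s2 s0-c->s1 s1-a->s1 s1-b->s1 s1-c->s1 s2-a->s3 s2-b->s1 s2-c->s1 s3-a->s3 s3-b->s3 s3-c->s4 s4-a->s5 s4-b->s3 s4-c->s4 s5-a->s3 s5-b->s3 s5-c->s6 s6-a->s5 s6-b->s3 s6-c->s4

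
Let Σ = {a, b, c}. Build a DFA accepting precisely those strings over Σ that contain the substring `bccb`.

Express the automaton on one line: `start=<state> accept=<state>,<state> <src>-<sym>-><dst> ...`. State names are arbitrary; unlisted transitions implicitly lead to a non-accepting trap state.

start=s0 accept=s4 s0-a->s0 s0-b->s1 s0-c->s0 s1-a->s0 s1-b->s1 s1-c->s2 s2-a->s0 s2-b->s1 s2-c->s3 s3-a->s0 s3-b->s4 s3-c->s0 s4-a->s4 s4-b->s4 s4-c->s4

Track how much of `bccb` has been matched so far: state s0 is no progress, s4 is the absorbing accept state reached once `bccb` has occurred. Intermediate states record partial matches; on a mismatch, fall back to the longest reusable overlap.
5 states suffice.
        a   b   c  
>  s0   s0  s1  s0 
   s1   s0  s1  s2 
   s2   s0  s1  s3 
   s3   s0  s4  s0 
 * s4   s4  s4  s4 
(> = start, * = accepting)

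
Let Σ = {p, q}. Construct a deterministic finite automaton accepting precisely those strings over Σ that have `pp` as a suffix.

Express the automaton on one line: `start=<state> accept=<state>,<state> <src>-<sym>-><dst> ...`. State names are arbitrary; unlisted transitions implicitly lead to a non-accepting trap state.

Let each state record the length of the longest suffix of the input read so far that is also a prefix of `pp`. B means the last symbol is `p`; C means the last 2 symbols are `pp`. Accept only at C, where the string currently ends in `pp`.
       p  q 
>  A   B  A 
   B   C  A 
 * C   C  A 
(> = start, * = accepting)

start=A accept=C A-p->B A-q->A B-p->C B-q->A C-p->C C-q->A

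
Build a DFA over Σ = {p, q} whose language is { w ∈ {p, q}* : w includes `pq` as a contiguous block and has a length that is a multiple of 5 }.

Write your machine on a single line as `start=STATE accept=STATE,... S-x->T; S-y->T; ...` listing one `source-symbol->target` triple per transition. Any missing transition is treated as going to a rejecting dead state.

start=s0; accept=s13; s0-p->s1; s0-q->s2; s1-p->s3; s1-q->s4; s2-p->s3; s2-q->s5; s3-p->s6; s3-q->s7; s4-p->s7; s4-q->s7; s5-p->s6; s5-q->s8; s6-p->s9; s6-q->s10; s7-p->s10; s7-q->s10; s8-p->s9; s8-q->s11; s9-p->s12; s9-q->s13; s10-p->s13; s10-q->s13; s11-p->s12; s11-q->s0; s12-p->s1; s12-q->s14; s13-p->s14; s13-q->s14; s14-p->s4; s14-q->s4

Build one automaton per condition and run them in lockstep. One (3 states) tracks whether and how much of `pq` has been seen; the other (5 states) tracks the input length modulo 5. Each combined state is a pair, one component from each; accept when both components accept.
          p    q  
>  s0     s1   s2 
   s1     s3   s4 
   s2     s3   s5 
   s3     s6   s7 
   s4     s7   s7 
   s5     s6   s8 
   s6     s9  s10 
   s7    s10  s10 
   s8     s9  s11 
   s9    s12  s13 
   s10   s13  s13 
   s11   s12   s0 
   s12    s1  s14 
 * s13   s14  s14 
   s14    s4   s4 
(> = start, * = accepting)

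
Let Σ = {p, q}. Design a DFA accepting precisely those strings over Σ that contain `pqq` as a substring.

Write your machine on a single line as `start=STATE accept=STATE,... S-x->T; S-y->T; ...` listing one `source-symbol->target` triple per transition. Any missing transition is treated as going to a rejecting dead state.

start=S0; accept=S3; S0-p->S1; S0-q->S0; S1-p->S1; S1-q->S2; S2-p->S1; S2-q->S3; S3-p->S3; S3-q->S3

Track how much of `pqq` has been matched so far: state S0 is no progress, S3 is the absorbing accept state reached once `pqq` has occurred. Intermediate states record partial matches; on a mismatch, fall back to the longest reusable overlap.
A 4-state machine:
        p   q  
>  S0   S1  S0 
   S1   S1  S2 
   S2   S1  S3 
 * S3   S3  S3 
(> = start, * = accepting)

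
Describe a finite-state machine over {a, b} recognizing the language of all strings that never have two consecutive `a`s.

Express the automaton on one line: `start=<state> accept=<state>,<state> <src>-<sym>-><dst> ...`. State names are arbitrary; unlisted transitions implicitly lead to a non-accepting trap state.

This is the complement of 'contains `aa`'. Use the same substring-matching states — s0 through s2 holding how much of `aa` has just been matched — but flip the accepting set: everything except the trap s2 accepts.
        a   b  
>* s0   s1  s0 
 * s1   s2  s0 
   s2   s2  s2 
(> = start, * = accepting)

start=s0 accept=s0,s1 s0-a->s1 s0-b->s0 s1-a->s2 s1-b->s0 s2-a->s2 s2-b->s2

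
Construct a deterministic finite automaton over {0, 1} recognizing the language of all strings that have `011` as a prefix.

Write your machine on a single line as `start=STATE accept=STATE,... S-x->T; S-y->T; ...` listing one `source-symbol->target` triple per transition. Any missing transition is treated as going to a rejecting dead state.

start=q0; accept=q3; q0-0->q1; q0-1->q4; q1-0->q4; q1-1->q2; q2-0->q4; q2-1->q3; q3-0->q3; q3-1->q3; q4-0->q4; q4-1->q4

Check the first 3 symbols one by one: q0 through q2 record how many have matched `011` so far; any wrong symbol goes to the dead state q4. After all 3 match we enter the accepting sink q3.
With 5 states:
        0   1  
>  q0   q1  q4 
   q1   q4  q2 
   q2   q4  q3 
 * q3   q3  q3 
   q4   q4  q4 
(> = start, * = accepting)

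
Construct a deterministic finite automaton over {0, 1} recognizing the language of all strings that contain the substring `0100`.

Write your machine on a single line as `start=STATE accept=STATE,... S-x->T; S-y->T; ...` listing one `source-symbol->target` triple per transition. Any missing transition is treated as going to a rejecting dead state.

Track how much of `0100` has been matched so far: state S0 is no progress, S4 is the absorbing accept state reached once `0100` has occurred. Intermediate states record partial matches; on a mismatch, fall back to the longest reusable overlap.
With 5 states:
        0   1  
>  S0   S1  S0 
   S1   S1  S2 
   S2   S3  S0 
   S3   S4  S2 
 * S4   S4  S4 
(> = start, * = accepting)

start=S0; accept=S4; S0-0->S1; S0-1->S0; S1-0->S1; S1-1->S2; S2-0->S3; S2-1->S0; S3-0->S4; S3-1->S2; S4-0->S4; S4-1->S4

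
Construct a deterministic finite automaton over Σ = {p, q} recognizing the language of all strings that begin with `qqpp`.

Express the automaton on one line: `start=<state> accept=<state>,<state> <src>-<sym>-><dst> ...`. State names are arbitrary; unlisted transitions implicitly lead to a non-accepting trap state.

start=s0 accept=s4 s0-p->s5 s0-q->s1 s1-p->s5 s1-q->s2 s2-p->s3 s2-q->s5 s3-p->s4 s3-q->s5 s4-p->s4 s4-q->s4 s5-p->s5 s5-q->s5

Walk along `qqpp` while the input agrees: from s0 take `q` to s1, and so on. Any deviation drops to the rejecting sink s5. Once s4 is reached the prefix is confirmed and every continuation is accepted.
With 6 states:
        p   q  
>  s0   s5  s1 
   s1   s5  s2 
   s2   s3  s5 
   s3   s4  s5 
 * s4   s4  s4 
   s5   s5  s5 
(> = start, * = accepting)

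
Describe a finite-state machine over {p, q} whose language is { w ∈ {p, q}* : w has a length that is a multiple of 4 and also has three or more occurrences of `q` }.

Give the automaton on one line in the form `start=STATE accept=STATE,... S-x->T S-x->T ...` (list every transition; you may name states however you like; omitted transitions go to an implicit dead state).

Build one automaton per condition and run them in lockstep. One (4 states) tracks the input length modulo 4; the other (5 states) tracks the count of `q`s, saturating at 4. Each combined state is a pair, one component from each; accept when both components accept.
20 states suffice.
       p  q 
>  A   B  C 
   B   D  E 
   C   E  F 
   D   G  H 
   E   H  I 
   F   I  J 
   G   A  K 
   H   K  L 
   I   L  M 
   J   M  N 
   K   C  O 
   L   O  P 
 * M   P  Q 
 * N   Q  Q 
   O   F  R 
   P   R  S 
   Q   S  S 
   R   J  T 
   S   T  T 
   T   N  N 
(> = start, * = accepting)

start=A accept=M,N A-p->B A-q->C B-p->D B-q->E C-p->E C-q->F D-p->G D-q->H E-p->H E-q->I F-p->I F-q->J G-p->A G-q->K H-p->K H-q->L I-p->L I-q->M J-p->M J-q->N K-p->C K-q->O L-p->O L-q->P M-p->P M-q->Q N-p->Q N-q->Q O-p->F O-q->R P-p->R P-q->S Q-p->S Q-q->S R-p->J R-q->T S-p->T S-q->T T-p->N T-q->N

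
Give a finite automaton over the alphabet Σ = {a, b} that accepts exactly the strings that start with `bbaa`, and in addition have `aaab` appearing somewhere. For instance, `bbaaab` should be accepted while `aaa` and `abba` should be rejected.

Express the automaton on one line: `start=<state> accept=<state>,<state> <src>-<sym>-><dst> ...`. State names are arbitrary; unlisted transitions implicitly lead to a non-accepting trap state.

Build one automaton per condition and run them in lockstep. One (6 states) tracks whether the input so far still matches the prefix `bbaa`; the other (5 states) tracks whether and how much of `aaab` has been seen. Each combined state is a pair, one component from each; accept when both components accept. Equivalent product states are then merged.
10 states suffice.
        a   b  
>  S0   S1  S2 
   S1   S1  S1 
   S2   S1  S3 
   S3   S4  S1 
   S4   S5  S1 
   S5   S6  S7 
   S6   S6  S8 
   S7   S9  S7 
 * S8   S8  S8 
   S9   S5  S7 
(> = start, * = accepting)

start=S0 accept=S8 S0-a->S1 S0-b->S2 S1-a->S1 S1-b->S1 S2-a->S1 S2-b->S3 S3-a->S4 S3-b->S1 S4-a->S5 S4-b->S1 S5-a->S6 S5-b->S7 S6-a->S6 S6-b->S8 S7-a->S9 S7-b->S7 S8-a->S8 S8-b->S8 S9-a->S5 S9-b->S7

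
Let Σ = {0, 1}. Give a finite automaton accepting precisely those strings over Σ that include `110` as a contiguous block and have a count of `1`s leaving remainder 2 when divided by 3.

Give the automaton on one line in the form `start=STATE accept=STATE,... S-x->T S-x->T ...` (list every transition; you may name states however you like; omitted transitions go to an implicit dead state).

Handle the two conditions separately and then intersect. The first has 4 states tracking whether and how much of `110` has been seen; the second has 3 states tracking the count of `1`s modulo 3. A product state is a pair (one from each), accepting exactly when both do.
A 12-state machine:
          0    1  
>  q0     q0   q1 
   q1     q2   q3 
   q2     q2   q4 
   q3     q5   q6 
   q4     q7   q6 
 * q5     q5   q8 
   q6     q8   q9 
   q7     q7  q10 
   q8     q8  q11 
   q9    q11   q3 
   q10    q0   q9 
   q11   q11   q5 
(> = start, * = accepting)

start=q0 accept=q5 q0-0->q0 q0-1->q1 q1-0->q2 q1-1->q3 q2-0->q2 q2-1->q4 q3-0->q5 q3-1->q6 q4-0->q7 q4-1->q6 q5-0->q5 q5-1->q8 q6-0->q8 q6-1->q9 q7-0->q7 q7-1->q10 q8-0->q8 q8-1->q11 q9-0->q11 q9-1->q3 q10-0->q0 q10-1->q9 q11-0->q11 q11-1->q5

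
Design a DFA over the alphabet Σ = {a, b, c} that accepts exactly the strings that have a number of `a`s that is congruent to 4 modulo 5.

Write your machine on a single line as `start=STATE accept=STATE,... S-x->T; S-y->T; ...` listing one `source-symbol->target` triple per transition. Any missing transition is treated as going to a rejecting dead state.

start=q0; accept=q4; q0-a->q1; q0-b->q0; q0-c->q0; q1-a->q2; q1-b->q1; q1-c->q1; q2-a->q3; q2-b->q2; q2-c->q2; q3-a->q4; q3-b->q3; q3-c->q3; q4-a->q0; q4-b->q4; q4-c->q4

The only thing that matters is how many `a`s have appeared, reduced mod 5. Use one state per residue: q0 for 0, …, q4 for 4. Reading `a` moves to the next residue; anything else stays put. q4 is accepting.
        a   b   c  
>  q0   q1  q0  q0 
   q1   q2  q1  q1 
   q2   q3  q2  q2 
   q3   q4  q3  q3 
 * q4   q0  q4  q4 
(> = start, * = accepting)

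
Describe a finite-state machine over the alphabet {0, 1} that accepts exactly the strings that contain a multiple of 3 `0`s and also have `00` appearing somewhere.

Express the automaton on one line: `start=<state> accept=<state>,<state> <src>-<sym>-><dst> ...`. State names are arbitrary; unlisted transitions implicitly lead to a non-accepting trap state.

Build one automaton per condition and run them in lockstep. The first has 3 states tracking the count of `0`s modulo 3; the second has 3 states tracking whether and how much of `00` has been seen. A product state is a pair (one from each), accepting exactly when both do.
9 states suffice.
        0   1  
>  s0   s1  s0 
   s1   s2  s3 
   s2   s4  s2 
   s3   s5  s3 
 * s4   s6  s4 
   s5   s4  s7 
   s6   s2  s6 
   s7   s8  s7 
   s8   s6  s0 
(> = start, * = accepting)

start=s0 accept=s4 s0-0->s1 s0-1->s0 s1-0->s2 s1-1->s3 s2-0->s4 s2-1->s2 s3-0->s5 s3-1->s3 s4-0->s6 s4-1->s4 s5-0->s4 s5-1->s7 s6-0->s2 s6-1->s6 s7-0->s8 s7-1->s7 s8-0->s6 s8-1->s0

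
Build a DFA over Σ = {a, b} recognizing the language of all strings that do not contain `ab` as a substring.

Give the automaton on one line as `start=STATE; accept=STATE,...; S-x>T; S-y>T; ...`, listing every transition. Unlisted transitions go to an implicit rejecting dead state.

Track partial matches of the forbidden pattern `ab`. State q2 is a dead state reached once `ab` has occurred; every other state accepts. q0 means no part of `ab` is currently matched.
        a   b  
>* q0   q1  q0 
 * q1   q1  q2 
   q2   q2  q2 
(> = start, * = accepting)

start=q0; accept=q0,q1; q0-a>q1; q0-b>q0; q1-a>q1; q1-b>q2; q2-a>q2; q2-b>q2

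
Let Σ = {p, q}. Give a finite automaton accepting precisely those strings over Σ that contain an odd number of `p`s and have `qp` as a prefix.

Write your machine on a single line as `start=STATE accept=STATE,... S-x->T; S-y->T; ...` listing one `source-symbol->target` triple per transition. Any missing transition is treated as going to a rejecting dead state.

Build one automaton per condition and run them in lockstep. The first has 2 states tracking the count of `p`s modulo 2; the second has 4 states tracking whether the input so far still matches the prefix `qp`. A product state is a pair (one from each), accepting exactly when both do.
A 6-state machine:
        p   q  
>  S0   S1  S2 
   S1   S3  S1 
   S2   S4  S3 
   S3   S1  S3 
 * S4   S5  S4 
   S5   S4  S5 
(> = start, * = accepting)

start=S0; accept=S4; S0-p->S1; S0-q->S2; S1-p->S3; S1-q->S1; S2-p->S4; S2-q->S3; S3-p->S1; S3-q->S3; S4-p->S5; S4-q->S4; S5-p->S4; S5-q->S5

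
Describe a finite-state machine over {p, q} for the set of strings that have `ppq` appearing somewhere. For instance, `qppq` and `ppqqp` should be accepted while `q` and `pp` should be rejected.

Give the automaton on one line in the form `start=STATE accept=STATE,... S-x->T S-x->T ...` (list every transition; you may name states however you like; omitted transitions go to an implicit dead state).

start=s0 accept=s3 s0-p->s1 s0-q->s0 s1-p->s2 s1-q->s0 s2-p->s2 s2-q->s3 s3-p->s3 s3-q->s3

States s0..s2 record the length of the longest prefix of `ppq` that matches the current input suffix. Reaching s3 means `ppq` has been seen, and we stay there forever. Accept from s3.
A 4-state machine:
        p   q  
>  s0   s1  s0 
   s1   s2  s0 
   s2   s2  s3 
 * s3   s3  s3 
(> = start, * = accepting)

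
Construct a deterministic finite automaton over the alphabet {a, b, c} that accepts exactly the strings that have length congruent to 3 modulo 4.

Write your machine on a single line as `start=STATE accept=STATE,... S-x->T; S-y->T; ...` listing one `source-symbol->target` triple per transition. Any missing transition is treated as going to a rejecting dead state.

Count input length modulo 4: every symbol advances one step around the cycle s0 → s1 → s2 → s3 → s0. Accept at s3.
        a   b   c  
>  s0   s1  s1  s1 
   s1   s2  s2  s2 
   s2   s3  s3  s3 
 * s3   s0  s0  s0 
(> = start, * = accepting)

start=s0; accept=s3; s0-a->s1; s0-b->s1; s0-c->s1; s1-a->s2; s1-b->s2; s1-c->s2; s2-a->s3; s2-b->s3; s2-c->s3; s3-a->s0; s3-b->s0; s3-c->s0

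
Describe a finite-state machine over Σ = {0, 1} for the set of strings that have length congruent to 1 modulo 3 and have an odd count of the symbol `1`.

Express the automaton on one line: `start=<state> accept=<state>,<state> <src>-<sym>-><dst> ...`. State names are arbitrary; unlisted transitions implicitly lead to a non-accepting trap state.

start=A accept=C A-0->B A-1->C B-0->D B-1->E C-0->E C-1->D D-0->A D-1->F E-0->F E-1->A F-0->C F-1->B

Build one automaton per condition and run them in lockstep. The first has 3 states tracking the input length modulo 3; the second has 2 states tracking the count of `1`s modulo 2. A product state is a pair (one from each), accepting exactly when both do.
A 6-state machine:
       0  1 
>  A   B  C 
   B   D  E 
 * C   E  D 
   D   A  F 
   E   F  A 
   F   C  B 
(> = start, * = accepting)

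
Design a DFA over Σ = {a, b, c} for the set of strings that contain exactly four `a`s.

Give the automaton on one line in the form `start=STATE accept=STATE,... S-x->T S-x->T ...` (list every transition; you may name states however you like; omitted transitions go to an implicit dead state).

start=q0 accept=q4 q0-a->q1 q0-b->q0 q0-c->q0 q1-a->q2 q1-b->q1 q1-c->q1 q2-a->q3 q2-b->q2 q2-c->q2 q3-a->q4 q3-b->q3 q3-c->q3 q4-a->q5 q4-b->q4 q4-c->q4 q5-a->q5 q5-b->q5 q5-c->q5

Only the number of `a`s matters, and only up to 5. Make a chain q0 → q1 → q2 → q3 → q4 → q5 advanced by each `a` (with q5 absorbing); every other symbol self-loops. The accepting set is {q4}.
With 6 states:
        a   b   c  
>  q0   q1  q0  q0 
   q1   q2  q1  q1 
   q2   q3  q2  q2 
   q3   q4  q3  q3 
 * q4   q5  q4  q4 
   q5   q5  q5  q5 
(> = start, * = accepting)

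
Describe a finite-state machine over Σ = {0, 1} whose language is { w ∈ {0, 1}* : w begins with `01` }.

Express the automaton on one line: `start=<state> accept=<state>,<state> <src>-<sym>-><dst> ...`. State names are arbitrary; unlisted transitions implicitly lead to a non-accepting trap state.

start=A accept=C A-0->B A-1->D B-0->D B-1->C C-0->C C-1->C D-0->D D-1->D

Walk along `01` while the input agrees: from A take `0` to B, and so on. Any deviation drops to the rejecting sink D. Once C is reached the prefix is confirmed and every continuation is accepted.
A 4-state machine:
       0  1 
>  A   B  D 
   B   D  C 
 * C   C  C 
   D   D  D 
(> = start, * = accepting)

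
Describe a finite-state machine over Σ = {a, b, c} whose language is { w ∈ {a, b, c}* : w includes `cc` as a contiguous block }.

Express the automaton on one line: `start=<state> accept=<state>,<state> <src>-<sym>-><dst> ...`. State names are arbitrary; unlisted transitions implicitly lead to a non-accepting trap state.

start=S0 accept=S2 S0-a->S0 S0-b->S0 S0-c->S1 S1-a->S0 S1-b->S0 S1-c->S2 S2-a->S2 S2-b->S2 S2-c->S2

Track how much of `cc` has been matched so far: state S0 is no progress, S2 is the absorbing accept state reached once `cc` has occurred. Intermediate states record partial matches; on a mismatch, fall back to the longest reusable overlap.
With 3 states:
        a   b   c  
>  S0   S0  S0  S1 
   S1   S0  S0  S2 
 * S2   S2  S2  S2 
(> = start, * = accepting)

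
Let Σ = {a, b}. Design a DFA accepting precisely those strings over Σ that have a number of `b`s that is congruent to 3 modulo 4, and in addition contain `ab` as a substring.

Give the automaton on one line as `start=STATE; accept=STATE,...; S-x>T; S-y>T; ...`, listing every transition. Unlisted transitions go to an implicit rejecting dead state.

start=S0; accept=S7; S0-a>S1; S0-b>S2; S1-a>S1; S1-b>S3; S2-a>S3; S2-b>S4; S3-a>S3; S3-b>S5; S4-a>S5; S4-b>S6; S5-a>S5; S5-b>S7; S6-a>S8; S6-b>S0; S7-a>S7; S7-b>S1; S8-a>S8; S8-b>S1

Build one automaton per condition and run them in lockstep. One (4 states) tracks the count of `b`s modulo 4; the other (3 states) tracks whether and how much of `ab` has been seen. Each combined state is a pair, one component from each; accept when both components accept. After merging equivalent states the machine shrinks.
9 states suffice.
        a   b  
>  S0   S1  S2 
   S1   S1  S3 
   S2   S3  S4 
   S3   S3  S5 
   S4   S5  S6 
   S5   S5  S7 
   S6   S8  S0 
 * S7   S7  S1 
   S8   S8  S1 
(> = start, * = accepting)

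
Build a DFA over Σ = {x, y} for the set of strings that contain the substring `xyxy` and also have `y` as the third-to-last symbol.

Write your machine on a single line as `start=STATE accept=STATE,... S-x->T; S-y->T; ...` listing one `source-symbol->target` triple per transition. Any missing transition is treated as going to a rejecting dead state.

start=A; accept=E,H,I,J; A-x->B; A-y->A; B-x->B; B-y->C; C-x->D; C-y->A; D-x->B; D-y->E; E-x->F; E-y->G; F-x->H; F-y->E; G-x->I; G-y->J; H-x->K; H-y->L; I-x->H; I-y->E; J-x->I; J-y->J; K-x->K; K-y->L; L-x->F; L-y->G

Run two small machines in parallel and take their product. The first has 5 states tracking whether and how much of `xyxy` has been seen; the second has 15 states tracking the last 3 symbols read. A product state is a pair (one from each), accepting exactly when both do. Minimizing collapses redundant product states.
12 states suffice.
       x  y 
>  A   B  A 
   B   B  C 
   C   D  A 
   D   B  E 
 * E   F  G 
   F   H  E 
   G   I  J 
 * H   K  L 
 * I   H  E 
 * J   I  J 
   K   K  L 
   L   F  G 
(> = start, * = accepting)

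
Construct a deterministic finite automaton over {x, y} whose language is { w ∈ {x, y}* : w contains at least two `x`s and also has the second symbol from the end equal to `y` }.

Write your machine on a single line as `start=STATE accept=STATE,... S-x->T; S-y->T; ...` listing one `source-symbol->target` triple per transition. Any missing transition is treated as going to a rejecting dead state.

start=A; accept=F,G; A-x->B; A-y->A; B-x->C; B-y->D; C-x->C; C-y->E; D-x->F; D-y->D; E-x->F; E-y->G; F-x->C; F-y->E; G-x->F; G-y->G

Handle the two conditions separately and then intersect. One (4 states) tracks the count of `x`s, saturating at 3; the other (7 states) tracks the last 2 symbols read. Each combined state is a pair, one component from each; accept when both components accept. Minimizing collapses redundant product states.
A 7-state machine:
       x  y 
>  A   B  A 
   B   C  D 
   C   C  E 
   D   F  D 
   E   F  G 
 * F   C  E 
 * G   F  G 
(> = start, * = accepting)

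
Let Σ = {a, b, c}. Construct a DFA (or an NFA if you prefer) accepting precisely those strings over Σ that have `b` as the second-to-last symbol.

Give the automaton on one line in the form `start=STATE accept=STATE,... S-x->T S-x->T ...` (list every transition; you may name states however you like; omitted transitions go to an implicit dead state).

start=q0 accept=q7,q8,q9 q0-a->q1 q0-b->q2 q0-c->q3 q1-a->q4 q1-b->q5 q1-c->q6 q2-a->q7 q2-b->q8 q2-c->q9 q3-a->q10 q3-b->q11 q3-c->q12 q4-a->q4 q4-b->q5 q4-c->q6 q5-a->q7 q5-b->q8 q5-c->q9 q6-a->q10 q6-b->q11 q6-c->q12 q7-a->q4 q7-b->q5 q7-c->q6 q8-a->q7 q8-b->q8 q8-c->q9 q9-a->q10 q9-b->q11 q9-c->q12 q10-a->q4 q10-b->q5 q10-c->q6 q11-a->q7 q11-b->q8 q11-c->q9 q12-a->q10 q12-b->q11 q12-c->q12

Because acceptance depends on a position counted from the end, the machine has to buffer the most recent 2 symbols. Make each state the string of the last up-to-2 symbols read; on input `x` shift the window left and append `x`. Accept when the buffered window has length 2 and begins with `b`.
A 13-state machine:
          a    b    c  
>  q0     q1   q2   q3 
   q1     q4   q5   q6 
   q2     q7   q8   q9 
   q3    q10  q11  q12 
   q4     q4   q5   q6 
   q5     q7   q8   q9 
   q6    q10  q11  q12 
 * q7     q4   q5   q6 
 * q8     q7   q8   q9 
 * q9    q10  q11  q12 
   q10    q4   q5   q6 
   q11    q7   q8   q9 
   q12   q10  q11  q12 
(> = start, * = accepting)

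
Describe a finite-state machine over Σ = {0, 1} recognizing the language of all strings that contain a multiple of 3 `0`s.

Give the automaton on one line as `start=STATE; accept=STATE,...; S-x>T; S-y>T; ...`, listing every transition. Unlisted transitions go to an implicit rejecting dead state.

start=q0; accept=q0; q0-0>q1; q0-1>q0; q1-0>q2; q1-1>q1; q2-0>q0; q2-1>q2

Keep the running count of `0`s modulo 3: each `0` advances along the cycle q0 → q1 → q2 → q0 while other symbols loop. Accept at q0.
With 3 states:
        0   1  
>* q0   q1  q0 
   q1   q2  q1 
   q2   q0  q2 
(> = start, * = accepting)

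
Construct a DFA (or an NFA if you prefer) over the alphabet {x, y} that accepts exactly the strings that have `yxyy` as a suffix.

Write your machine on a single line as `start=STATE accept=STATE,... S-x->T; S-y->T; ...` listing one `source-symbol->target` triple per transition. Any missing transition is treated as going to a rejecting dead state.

Remember how much of `yxyy` the current input suffix matches. State q0 means no match yet; q1 means the last symbol is `y`; q2 means the last 2 symbols are `yx`; q3 means the last 3 symbols are `yxy`; q4 means the last 4 symbols are `yxyy`. Only q4 accepts. On a mismatch, fall back to the longest proper suffix that is still a prefix of `yxyy`.
        x   y  
>  q0   q0  q1 
   q1   q2  q1 
   q2   q0  q3 
   q3   q2  q4 
 * q4   q2  q1 
(> = start, * = accepting)

start=q0; accept=q4; q0-x->q0; q0-y->q1; q1-x->q2; q1-y->q1; q2-x->q0; q2-y->q3; q3-x->q2; q3-y->q4; q4-x->q2; q4-y->q1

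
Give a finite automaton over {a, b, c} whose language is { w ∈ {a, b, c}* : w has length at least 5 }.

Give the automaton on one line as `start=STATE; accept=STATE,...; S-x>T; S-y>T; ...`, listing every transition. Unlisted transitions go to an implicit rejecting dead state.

Count input length up to 6: every symbol moves from q0 toward q6, which means 'more than 5' and absorbs. Accept from {q5, q6}.
With 7 states:
        a   b   c  
>  q0   q1  q1  q1 
   q1   q2  q2  q2 
   q2   q3  q3  q3 
   q3   q4  q4  q4 
   q4   q5  q5  q5 
 * q5   q6  q6  q6 
 * q6   q6  q6  q6 
(> = start, * = accepting)

start=q0; accept=q5,q6; q0-a>q1; q0-b>q1; q0-c>q1; q1-a>q2; q1-b>q2; q1-c>q2; q2-a>q3; q2-b>q3; q2-c>q3; q3-a>q4; q3-b>q4; q3-c>q4; q4-a>q5; q4-b>q5; q4-c>q5; q5-a>q6; q5-b>q6; q5-c>q6; q6-a>q6; q6-b>q6; q6-c>q6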